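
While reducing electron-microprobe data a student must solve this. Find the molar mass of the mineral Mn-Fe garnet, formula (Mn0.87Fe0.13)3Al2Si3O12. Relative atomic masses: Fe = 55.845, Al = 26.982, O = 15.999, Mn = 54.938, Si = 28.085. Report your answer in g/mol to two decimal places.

495.37 g/mol

The formula mass is the sum 2.61×54.938 + 0.39×55.845 + 2×26.982 + 3×28.085 + 12×15.999.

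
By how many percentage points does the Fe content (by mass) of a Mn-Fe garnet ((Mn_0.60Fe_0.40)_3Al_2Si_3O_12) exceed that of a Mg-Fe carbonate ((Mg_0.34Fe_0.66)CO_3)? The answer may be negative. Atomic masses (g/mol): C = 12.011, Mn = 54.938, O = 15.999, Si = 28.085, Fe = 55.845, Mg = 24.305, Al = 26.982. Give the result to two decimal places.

-21.55 percentage points

First mineral: 67.014 g Fe in 496.109 g formula = 13.51 wt% Fe.
Second mineral: 36.858 g Fe in 105.129 g formula = 35.06 wt% Fe.
13.51% − 35.06% gives a difference of -21.55 percentage points.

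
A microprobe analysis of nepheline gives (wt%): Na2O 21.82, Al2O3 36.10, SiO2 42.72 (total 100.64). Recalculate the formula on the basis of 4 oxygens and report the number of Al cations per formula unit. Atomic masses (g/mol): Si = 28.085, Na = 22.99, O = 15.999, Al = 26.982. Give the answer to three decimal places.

0.999 Al apfu

Na2O (M=61.979): mol = 0.35205; Na = 0.70410, O = 0.35205.
Al2O3 (M=101.961): mol = 0.35406; Al = 0.70812, O = 1.06218.
SiO2 (M=60.083): mol = 0.71102; Si = 0.71102, O = 1.42204.
ΣO = 2.83627; factor = 4/ΣO = 1.41030.
Al apfu = 0.70812 × 1.41030 = 0.999.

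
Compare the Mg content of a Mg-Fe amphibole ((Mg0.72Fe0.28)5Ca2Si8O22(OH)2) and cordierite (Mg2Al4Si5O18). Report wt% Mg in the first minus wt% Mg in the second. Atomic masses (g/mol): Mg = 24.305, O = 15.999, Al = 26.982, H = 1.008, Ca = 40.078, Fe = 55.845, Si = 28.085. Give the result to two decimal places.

First mineral: 87.498 g Mg in 856.509 g formula = 10.22 wt% Mg.
Second mineral: 48.610 g Mg in 584.945 g formula = 8.31 wt% Mg.
10.22% − 8.31% gives a difference of 1.91 percentage points.

1.91 percentage points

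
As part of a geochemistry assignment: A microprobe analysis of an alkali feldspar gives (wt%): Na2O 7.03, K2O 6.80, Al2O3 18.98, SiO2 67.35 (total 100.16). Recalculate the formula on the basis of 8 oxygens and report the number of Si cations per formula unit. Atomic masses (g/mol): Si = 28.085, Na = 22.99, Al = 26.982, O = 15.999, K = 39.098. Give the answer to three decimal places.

3.003 Si apfu

Na2O (M=61.979): mol = 0.11343; Na = 0.22686, O = 0.11343.
K2O (M=94.195): mol = 0.07219; K = 0.14438, O = 0.07219.
Al2O3 (M=101.961): mol = 0.18615; Al = 0.37230, O = 0.55845.
SiO2 (M=60.083): mol = 1.12095; Si = 1.12095, O = 2.24190.
ΣO = 2.98597; factor = 8/ΣO = 2.67920.
Si apfu = 1.12095 × 2.67920 = 3.003.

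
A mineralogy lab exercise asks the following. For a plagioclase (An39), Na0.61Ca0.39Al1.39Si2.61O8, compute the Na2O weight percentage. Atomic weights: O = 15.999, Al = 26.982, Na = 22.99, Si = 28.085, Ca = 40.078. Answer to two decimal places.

7.04 wt%

M(Na0.61Ca0.39Al1.39Si2.61O8) = 268.453 g/mol; M(Na2O) = 61.979 g/mol.
Moles Na2O per formula unit = 0.61 Na ÷ 2 = 0.3050.
Na2O fraction = (0.3050 × 61.979) / 268.453 = 18.904/268.453 = 0.0704.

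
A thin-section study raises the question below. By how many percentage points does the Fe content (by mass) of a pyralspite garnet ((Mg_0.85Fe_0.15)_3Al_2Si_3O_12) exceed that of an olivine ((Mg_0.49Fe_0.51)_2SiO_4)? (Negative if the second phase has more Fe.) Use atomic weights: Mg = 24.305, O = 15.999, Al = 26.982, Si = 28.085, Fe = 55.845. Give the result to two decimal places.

First mineral: 25.130 g Fe in 417.315 g formula = 6.02 wt% Fe.
Second mineral: 56.962 g Fe in 172.862 g formula = 32.95 wt% Fe.
6.02% − 32.95% gives a difference of -26.93 percentage points.

-26.93 percentage points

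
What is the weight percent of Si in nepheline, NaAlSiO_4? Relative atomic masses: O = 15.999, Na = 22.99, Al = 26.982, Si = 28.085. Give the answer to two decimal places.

Formula mass = 1×22.99 + 1×26.982 + 1×28.085 + 4×15.999 = 142.053 g/mol, of which 28.085 g is Si.
So Si makes up 28.085/142.053 = 0.1977 of the mass, i.e. 19.77%.

19.77 weight percent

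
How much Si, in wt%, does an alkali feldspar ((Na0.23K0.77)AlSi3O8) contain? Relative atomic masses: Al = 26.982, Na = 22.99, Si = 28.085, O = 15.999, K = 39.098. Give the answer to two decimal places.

M((Na0.23K0.77)AlSi3O8) = 274.622 g/mol.
Si contributes 3 × 28.085 = 84.255 g per mole.
84.255/274.622 = 0.3068 → 30.68%.

30.68 wt%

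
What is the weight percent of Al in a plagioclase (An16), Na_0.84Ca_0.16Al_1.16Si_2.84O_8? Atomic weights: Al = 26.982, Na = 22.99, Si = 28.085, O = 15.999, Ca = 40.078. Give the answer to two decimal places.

M(Na_0.84Ca_0.16Al_1.16Si_2.84O_8) = 264.777 g/mol.
Al contributes 1.16 × 26.982 = 31.299 g per mole.
31.299/264.777 = 0.1182 → 11.82%.

11.82 mass %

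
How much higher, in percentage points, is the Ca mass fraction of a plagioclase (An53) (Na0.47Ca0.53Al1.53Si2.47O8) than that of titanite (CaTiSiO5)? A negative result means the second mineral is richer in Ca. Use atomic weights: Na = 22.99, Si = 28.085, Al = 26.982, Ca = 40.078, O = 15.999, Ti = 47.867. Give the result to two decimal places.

-12.60 percentage points

First mineral: 21.241 g Ca in 270.691 g formula = 7.85 wt% Ca.
Second mineral: 40.078 g Ca in 196.025 g formula = 20.45 wt% Ca.
7.85% − 20.45% gives a difference of -12.60 percentage points.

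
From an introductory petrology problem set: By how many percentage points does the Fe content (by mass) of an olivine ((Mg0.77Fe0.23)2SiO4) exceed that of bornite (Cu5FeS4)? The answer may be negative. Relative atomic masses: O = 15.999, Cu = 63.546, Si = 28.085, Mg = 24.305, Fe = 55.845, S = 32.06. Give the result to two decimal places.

5.42 percentage points

M((Mg0.77Fe0.23)2SiO4) = 155.199 g/mol, so wt% Fe = 25.689/155.199 × 100 = 16.55%.
M(Cu5FeS4) = 501.815 g/mol, so wt% Fe = 55.845/501.815 × 100 = 11.13%.
16.55 − 11.13 = 5.42 pp.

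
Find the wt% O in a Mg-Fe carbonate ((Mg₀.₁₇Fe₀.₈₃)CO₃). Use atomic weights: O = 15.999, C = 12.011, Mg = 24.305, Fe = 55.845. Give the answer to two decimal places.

43.44 wt%

M((Mg₀.₁₇Fe₀.₈₃)CO₃) = 110.491 g/mol.
O contributes 3 × 15.999 = 47.997 g per mole.
47.997/110.491 = 0.4344 → 43.44%.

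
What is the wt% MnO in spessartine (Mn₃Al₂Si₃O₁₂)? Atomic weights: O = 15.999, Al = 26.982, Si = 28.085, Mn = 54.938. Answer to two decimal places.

42.99 wt%

Formula mass = 495.021 g/mol.
3 Mn → 3.0000 mol MnO per formula unit; M(MnO) = 70.937, so MnO mass = 212.811 g.
212.811/495.021 × 100 = 42.99 wt%.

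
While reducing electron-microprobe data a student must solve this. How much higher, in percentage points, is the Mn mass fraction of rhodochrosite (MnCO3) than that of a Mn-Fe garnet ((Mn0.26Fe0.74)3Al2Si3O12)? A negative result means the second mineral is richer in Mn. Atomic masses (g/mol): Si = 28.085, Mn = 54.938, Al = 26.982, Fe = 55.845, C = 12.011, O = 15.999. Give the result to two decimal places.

M(MnCO3) = 114.946 g/mol, so wt% Mn = 54.938/114.946 × 100 = 47.79%.
M((Mn0.26Fe0.74)3Al2Si3O12) = 497.035 g/mol, so wt% Mn = 42.852/497.035 × 100 = 8.62%.
47.79 − 8.62 = 39.17 pp.

39.17 percentage points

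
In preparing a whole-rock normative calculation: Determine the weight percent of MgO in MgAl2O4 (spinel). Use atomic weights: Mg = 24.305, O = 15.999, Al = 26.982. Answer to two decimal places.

Formula mass = 142.265 g/mol.
1 Mg → 1.0000 mol MgO per formula unit; M(MgO) = 40.304, so MgO mass = 40.304 g.
40.304/142.265 × 100 = 28.33 wt%.

28.33 wt%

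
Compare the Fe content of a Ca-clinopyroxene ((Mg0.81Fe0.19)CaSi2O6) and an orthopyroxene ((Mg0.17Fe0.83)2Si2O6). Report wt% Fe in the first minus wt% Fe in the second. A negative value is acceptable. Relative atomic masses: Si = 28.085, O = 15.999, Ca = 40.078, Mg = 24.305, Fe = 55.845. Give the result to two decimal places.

M((Mg0.81Fe0.19)CaSi2O6) = 222.540 g/mol, so wt% Fe = 10.611/222.540 × 100 = 4.77%.
M((Mg0.17Fe0.83)2Si2O6) = 253.130 g/mol, so wt% Fe = 92.703/253.130 × 100 = 36.62%.
4.77 − 36.62 = -31.85 pp.

-31.85 percentage points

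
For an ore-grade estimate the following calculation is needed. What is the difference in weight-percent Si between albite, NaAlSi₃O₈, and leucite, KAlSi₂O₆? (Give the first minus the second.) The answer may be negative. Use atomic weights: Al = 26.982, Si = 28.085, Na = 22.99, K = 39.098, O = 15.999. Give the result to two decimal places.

M(NaAlSi₃O₈) = 262.219 g/mol, so wt% Si = 84.255/262.219 × 100 = 32.13%.
M(KAlSi₂O₆) = 218.244 g/mol, so wt% Si = 56.170/218.244 × 100 = 25.74%.
32.13 − 25.74 = 6.39 pp.

6.39 percentage points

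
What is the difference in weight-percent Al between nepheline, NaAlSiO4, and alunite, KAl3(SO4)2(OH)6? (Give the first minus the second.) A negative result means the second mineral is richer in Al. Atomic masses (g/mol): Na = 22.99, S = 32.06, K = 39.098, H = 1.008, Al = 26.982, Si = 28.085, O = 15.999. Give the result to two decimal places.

Al in NaAlSiO4: molar mass 142.053 g/mol; 1×26.982 = 26.982 g → 18.99 wt%.
Al in KAl3(SO4)2(OH)6: molar mass 414.198 g/mol; 3×26.982 = 80.946 g → 19.54 wt%.
Difference = 18.99 − 19.54 = -0.55 percentage points.

-0.55 percentage points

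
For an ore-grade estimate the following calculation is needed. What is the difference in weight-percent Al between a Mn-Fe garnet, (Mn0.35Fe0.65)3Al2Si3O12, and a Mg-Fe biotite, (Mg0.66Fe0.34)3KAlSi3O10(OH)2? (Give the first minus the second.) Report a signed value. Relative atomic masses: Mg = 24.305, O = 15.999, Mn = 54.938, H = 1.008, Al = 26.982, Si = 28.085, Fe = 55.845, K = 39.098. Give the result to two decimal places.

First mineral: 53.964 g Al in 496.790 g formula = 10.86 wt% Al.
Second mineral: 26.982 g Al in 449.425 g formula = 6.00 wt% Al.
10.86% − 6.00% gives a difference of 4.86 percentage points.

4.86 percentage points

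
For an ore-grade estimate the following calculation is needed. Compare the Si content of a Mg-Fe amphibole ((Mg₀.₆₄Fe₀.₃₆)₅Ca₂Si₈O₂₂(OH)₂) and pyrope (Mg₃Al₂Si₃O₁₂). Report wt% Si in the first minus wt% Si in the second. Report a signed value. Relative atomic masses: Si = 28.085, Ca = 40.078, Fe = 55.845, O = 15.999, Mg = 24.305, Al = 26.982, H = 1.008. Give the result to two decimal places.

4.95 percentage points

First mineral: 224.680 g Si in 869.125 g formula = 25.85 wt% Si.
Second mineral: 84.255 g Si in 403.122 g formula = 20.90 wt% Si.
25.85% − 20.90% gives a difference of 4.95 percentage points.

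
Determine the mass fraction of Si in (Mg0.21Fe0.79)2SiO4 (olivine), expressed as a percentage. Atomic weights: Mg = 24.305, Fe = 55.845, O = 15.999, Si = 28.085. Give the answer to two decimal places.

Molar mass of (Mg0.21Fe0.79)2SiO4: 0.42·24.305 + 1.58·55.845 + 1·28.085 + 4·15.999 = 190.524 g/mol.
Mass of Si per formula unit: 1 × 28.085 = 28.085 g.
Weight fraction Si = 28.085 / 190.524 = 0.1474.

14.74 weight percent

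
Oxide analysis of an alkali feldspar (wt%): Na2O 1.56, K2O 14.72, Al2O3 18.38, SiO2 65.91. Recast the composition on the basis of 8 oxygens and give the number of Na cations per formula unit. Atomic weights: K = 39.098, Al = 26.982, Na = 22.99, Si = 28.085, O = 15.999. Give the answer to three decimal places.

Na2O: 1.56/61.979 = 0.02517 mol → 0.05034 mol Na, 0.02517 mol O.
K2O: 14.72/94.195 = 0.15627 mol → 0.31254 mol K, 0.15627 mol O.
Al2O3: 18.38/101.961 = 0.18027 mol → 0.36054 mol Al, 0.54081 mol O.
SiO2: 65.91/60.083 = 1.09698 mol → 1.09698 mol Si, 2.19396 mol O.
Total oxygen = 2.91621 mol. Normalization factor = 8/2.91621 = 2.74329.
Na per 8 O = 0.05034 × 2.74329 = 0.138.

0.138 Na apfu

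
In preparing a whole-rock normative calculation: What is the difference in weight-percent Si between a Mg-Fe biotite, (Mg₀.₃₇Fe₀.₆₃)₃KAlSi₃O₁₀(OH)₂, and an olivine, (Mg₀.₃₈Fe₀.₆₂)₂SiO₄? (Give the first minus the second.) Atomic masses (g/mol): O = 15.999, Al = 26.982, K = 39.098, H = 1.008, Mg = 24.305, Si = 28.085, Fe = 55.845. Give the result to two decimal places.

2.05 percentage points

M((Mg₀.₃₇Fe₀.₆₃)₃KAlSi₃O₁₀(OH)₂) = 476.865 g/mol, so wt% Si = 84.255/476.865 × 100 = 17.67%.
M((Mg₀.₃₈Fe₀.₆₂)₂SiO₄) = 179.801 g/mol, so wt% Si = 28.085/179.801 × 100 = 15.62%.
17.67 − 15.62 = 2.05 pp.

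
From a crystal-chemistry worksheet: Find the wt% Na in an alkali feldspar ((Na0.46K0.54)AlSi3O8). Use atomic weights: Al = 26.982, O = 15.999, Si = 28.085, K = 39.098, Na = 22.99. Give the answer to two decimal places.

Molar mass of (Na0.46K0.54)AlSi3O8: 0.46*22.99 + 0.54*39.098 + 1*26.982 + 3*28.085 + 8*15.999 = 270.917 g/mol.
Mass of Na per formula unit: 0.46 × 22.99 = 10.575 g.
Weight fraction Na = 10.575 / 270.917 = 0.0390.

3.90 mass %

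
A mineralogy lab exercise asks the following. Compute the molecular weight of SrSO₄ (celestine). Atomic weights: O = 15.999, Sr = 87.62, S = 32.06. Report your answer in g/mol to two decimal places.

183.68 g/mol

M = 1(87.62) + 1(32.06) + 4(15.999)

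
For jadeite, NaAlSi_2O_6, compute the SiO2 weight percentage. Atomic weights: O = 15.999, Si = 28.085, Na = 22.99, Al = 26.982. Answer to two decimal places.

59.45 wt%

Molar mass of NaAlSi_2O_6 = 1*22.99 + 1*26.982 + 2*28.085 + 6*15.999 = 202.136 g/mol.
Each formula unit contains 2 Si, equivalent to 2/1 = 2.0000 mol SiO2.
M(SiO2) = 1×28.085 + 2×15.999 = 60.083 g/mol.
Mass of SiO2 per formula unit = 2.0000 × 60.083 = 120.166 g.
SiO2 wt% = 120.166 / 202.136 × 100 = 59.45%.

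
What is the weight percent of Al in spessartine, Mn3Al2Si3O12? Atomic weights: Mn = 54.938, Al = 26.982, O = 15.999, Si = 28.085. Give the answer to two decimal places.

10.90 mass %

M(Mn3Al2Si3O12) = 495.021 g/mol.
Al contributes 2 × 26.982 = 53.964 g per mole.
53.964/495.021 = 0.1090 → 10.90%.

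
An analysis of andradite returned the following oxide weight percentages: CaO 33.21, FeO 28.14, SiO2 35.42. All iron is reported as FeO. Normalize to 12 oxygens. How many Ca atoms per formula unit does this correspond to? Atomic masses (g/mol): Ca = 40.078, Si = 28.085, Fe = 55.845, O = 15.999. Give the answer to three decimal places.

3.286 Ca apfu

CaO (M=56.077): mol = 0.59222; Ca = 0.59222, O = 0.59222.
FeO (M=71.844): mol = 0.39168; Fe = 0.39168, O = 0.39168.
SiO2 (M=60.083): mol = 0.58952; Si = 0.58952, O = 1.17904.
ΣO = 2.16294; factor = 12/ΣO = 5.54800.
Ca apfu = 0.59222 × 5.54800 = 3.286.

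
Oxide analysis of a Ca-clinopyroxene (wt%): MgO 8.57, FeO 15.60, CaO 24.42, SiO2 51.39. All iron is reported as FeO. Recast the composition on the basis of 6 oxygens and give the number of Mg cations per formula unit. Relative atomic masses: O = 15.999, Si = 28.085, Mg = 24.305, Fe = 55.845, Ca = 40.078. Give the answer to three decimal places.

MgO: 8.57/40.304 = 0.21263 mol → 0.21263 mol Mg, 0.21263 mol O.
FeO: 15.60/71.844 = 0.21714 mol → 0.21714 mol Fe, 0.21714 mol O.
CaO: 24.42/56.077 = 0.43547 mol → 0.43547 mol Ca, 0.43547 mol O.
SiO2: 51.39/60.083 = 0.85532 mol → 0.85532 mol Si, 1.71064 mol O.
Total oxygen = 2.57588 mol. Normalization factor = 6/2.57588 = 2.32930.
Mg per 6 O = 0.21263 × 2.32930 = 0.495.

0.495 Mg apfu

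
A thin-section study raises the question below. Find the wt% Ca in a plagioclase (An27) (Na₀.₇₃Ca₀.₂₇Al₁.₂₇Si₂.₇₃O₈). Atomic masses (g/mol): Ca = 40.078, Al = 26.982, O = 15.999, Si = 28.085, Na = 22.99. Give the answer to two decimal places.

4.06 mass %

Molar mass of Na₀.₇₃Ca₀.₂₇Al₁.₂₇Si₂.₇₃O₈: 0.73·22.99 + 0.27·40.078 + 1.27·26.982 + 2.73·28.085 + 8·15.999 = 266.535 g/mol.
Mass of Ca per formula unit: 0.27 × 40.078 = 10.821 g.
Weight fraction Ca = 10.821 / 266.535 = 0.0406.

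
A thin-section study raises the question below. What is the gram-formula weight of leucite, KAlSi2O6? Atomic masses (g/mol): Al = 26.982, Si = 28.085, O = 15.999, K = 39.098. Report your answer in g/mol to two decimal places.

218.24 g/mol

The formula mass is the sum 1(39.098) + 1(26.982) + 2(28.085) + 6(15.999).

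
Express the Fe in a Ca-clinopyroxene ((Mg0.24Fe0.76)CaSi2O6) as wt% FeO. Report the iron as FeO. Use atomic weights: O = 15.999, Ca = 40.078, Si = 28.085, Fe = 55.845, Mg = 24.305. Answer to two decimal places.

M((Mg0.24Fe0.76)CaSi2O6) = 240.517 g/mol; M(FeO) = 71.844 g/mol.
Moles FeO per formula unit = 0.76 Fe ÷ 1 = 0.7600.
FeO fraction = (0.7600 × 71.844) / 240.517 = 54.601/240.517 = 0.2270.

22.70 wt%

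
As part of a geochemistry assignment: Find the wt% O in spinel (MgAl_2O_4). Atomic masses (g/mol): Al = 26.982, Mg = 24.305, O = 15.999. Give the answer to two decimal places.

Formula mass = 1·24.305 + 2·26.982 + 4·15.999 = 142.265 g/mol, of which 63.996 g is O.
So O makes up 63.996/142.265 = 0.4498 of the mass, i.e. 44.98%.

44.98 weight percent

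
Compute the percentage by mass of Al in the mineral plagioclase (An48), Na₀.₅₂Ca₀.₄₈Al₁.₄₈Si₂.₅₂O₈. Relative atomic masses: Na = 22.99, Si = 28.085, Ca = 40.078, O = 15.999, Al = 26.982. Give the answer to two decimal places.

M(Na₀.₅₂Ca₀.₄₈Al₁.₄₈Si₂.₅₂O₈) = 269.892 g/mol.
Al contributes 1.48 × 26.982 = 39.933 g per mole.
39.933/269.892 = 0.1480 → 14.80%.

14.80 wt%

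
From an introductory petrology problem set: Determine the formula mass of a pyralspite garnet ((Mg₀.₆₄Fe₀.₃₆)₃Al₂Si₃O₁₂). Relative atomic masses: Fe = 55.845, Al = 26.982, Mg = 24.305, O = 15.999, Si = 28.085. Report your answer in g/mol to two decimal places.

Mg: 1.92 × 24.305 = 46.6656
Fe: 1.08 × 55.845 = 60.3126
Al: 2 × 26.982 = 53.9640
Si: 3 × 28.085 = 84.2550
O: 12 × 15.999 = 191.9880
Summing the contributions gives the formula mass.

437.19 g/mol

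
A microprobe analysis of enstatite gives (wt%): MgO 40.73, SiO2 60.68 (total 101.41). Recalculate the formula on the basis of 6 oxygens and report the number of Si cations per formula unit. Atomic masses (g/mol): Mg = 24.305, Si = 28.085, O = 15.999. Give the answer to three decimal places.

MgO: 40.73/40.304 = 1.01057 mol → 1.01057 mol Mg, 1.01057 mol O.
SiO2: 60.68/60.083 = 1.00994 mol → 1.00994 mol Si, 2.01988 mol O.
Total oxygen = 3.03045 mol. Normalization factor = 6/3.03045 = 1.97990.
Si per 6 O = 1.00994 × 1.97990 = 2.000.

2.000 Si apfu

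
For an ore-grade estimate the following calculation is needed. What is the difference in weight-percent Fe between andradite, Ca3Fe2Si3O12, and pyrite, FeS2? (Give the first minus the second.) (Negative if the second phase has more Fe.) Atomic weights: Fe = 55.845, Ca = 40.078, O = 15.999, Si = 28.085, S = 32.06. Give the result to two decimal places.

-24.57 percentage points

Fe in Ca3Fe2Si3O12: molar mass 508.167 g/mol; 2×55.845 = 111.690 g → 21.98 wt%.
Fe in FeS2: molar mass 119.965 g/mol; 1×55.845 = 55.845 g → 46.55 wt%.
Difference = 21.98 − 46.55 = -24.57 percentage points.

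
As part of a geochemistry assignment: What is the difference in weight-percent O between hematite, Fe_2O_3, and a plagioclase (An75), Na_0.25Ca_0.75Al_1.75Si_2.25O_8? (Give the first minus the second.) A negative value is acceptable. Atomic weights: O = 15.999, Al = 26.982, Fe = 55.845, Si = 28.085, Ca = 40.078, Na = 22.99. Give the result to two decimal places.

O in Fe_2O_3: molar mass 159.687 g/mol; 3×15.999 = 47.997 g → 30.06 wt%.
O in Na_0.25Ca_0.75Al_1.75Si_2.25O_8: molar mass 274.208 g/mol; 8×15.999 = 127.992 g → 46.68 wt%.
Difference = 30.06 − 46.68 = -16.62 percentage points.

-16.62 percentage points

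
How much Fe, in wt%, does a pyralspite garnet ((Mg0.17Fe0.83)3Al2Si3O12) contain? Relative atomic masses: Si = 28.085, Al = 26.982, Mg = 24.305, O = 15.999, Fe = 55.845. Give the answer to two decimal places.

28.87 wt%

M((Mg0.17Fe0.83)3Al2Si3O12) = 481.657 g/mol.
Fe contributes 2.49 × 55.845 = 139.054 g per mole.
139.054/481.657 = 0.2887 → 28.87%.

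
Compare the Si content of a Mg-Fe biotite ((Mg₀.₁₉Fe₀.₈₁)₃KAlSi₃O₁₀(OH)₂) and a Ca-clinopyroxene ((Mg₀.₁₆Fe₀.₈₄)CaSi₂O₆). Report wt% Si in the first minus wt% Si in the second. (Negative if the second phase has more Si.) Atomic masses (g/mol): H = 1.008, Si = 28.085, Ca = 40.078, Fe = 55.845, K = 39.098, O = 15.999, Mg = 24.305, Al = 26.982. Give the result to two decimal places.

-6.05 percentage points

M((Mg₀.₁₉Fe₀.₈₁)₃KAlSi₃O₁₀(OH)₂) = 493.896 g/mol, so wt% Si = 84.255/493.896 × 100 = 17.06%.
M((Mg₀.₁₆Fe₀.₈₄)CaSi₂O₆) = 243.041 g/mol, so wt% Si = 56.170/243.041 × 100 = 23.11%.
17.06 − 23.11 = -6.05 pp.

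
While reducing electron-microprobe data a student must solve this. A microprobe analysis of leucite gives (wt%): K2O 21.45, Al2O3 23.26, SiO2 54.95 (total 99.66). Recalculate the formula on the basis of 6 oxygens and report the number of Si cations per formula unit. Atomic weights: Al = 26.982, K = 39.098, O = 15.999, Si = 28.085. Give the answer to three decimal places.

2.002 Si apfu

21.45 wt% K2O ÷ 94.195 g/mol = 0.22772 mol, giving 0.45544 K and 0.22772 O.
23.26 wt% Al2O3 ÷ 101.961 g/mol = 0.22813 mol, giving 0.45626 Al and 0.68439 O.
54.95 wt% SiO2 ÷ 60.083 g/mol = 0.91457 mol, giving 0.91457 Si and 1.82914 O.
Oxygen sums to 2.74125; scaling by 6/2.74125 = 2.18878 puts the formula on 6 O.
Si: 0.91457 × 2.18878 = 2.002 atoms per formula unit.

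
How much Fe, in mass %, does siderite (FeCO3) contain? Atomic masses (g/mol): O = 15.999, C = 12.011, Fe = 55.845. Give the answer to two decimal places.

48.20 mass %

M(FeCO3) = 115.853 g/mol.
Fe contributes 1 × 55.845 = 55.845 g per mole.
55.845/115.853 = 0.4820 → 48.20%.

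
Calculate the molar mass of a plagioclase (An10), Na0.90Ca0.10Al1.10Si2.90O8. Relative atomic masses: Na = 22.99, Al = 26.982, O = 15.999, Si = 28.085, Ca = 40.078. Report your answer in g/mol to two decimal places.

M = 0.90(22.99) + 0.10(40.078) + 1.10(26.982) + 2.90(28.085) + 8(15.999)

263.82 g/mol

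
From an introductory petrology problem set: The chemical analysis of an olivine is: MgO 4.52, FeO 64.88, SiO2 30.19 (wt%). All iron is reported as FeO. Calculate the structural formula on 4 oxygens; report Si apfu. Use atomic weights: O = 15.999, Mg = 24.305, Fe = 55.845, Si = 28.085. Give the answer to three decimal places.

MgO (M=40.304): mol = 0.11215; Mg = 0.11215, O = 0.11215.
FeO (M=71.844): mol = 0.90307; Fe = 0.90307, O = 0.90307.
SiO2 (M=60.083): mol = 0.50247; Si = 0.50247, O = 1.00494.
ΣO = 2.02016; factor = 4/ΣO = 1.98004.
Si apfu = 0.50247 × 1.98004 = 0.995.

0.995 Si apfu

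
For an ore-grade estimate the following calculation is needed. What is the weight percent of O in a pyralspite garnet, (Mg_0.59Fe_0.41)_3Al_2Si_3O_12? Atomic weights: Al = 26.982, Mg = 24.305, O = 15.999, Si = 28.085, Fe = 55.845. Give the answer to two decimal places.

43.44 mass %

Formula mass = 1.77×24.305 + 1.23×55.845 + 2×26.982 + 3×28.085 + 12×15.999 = 441.916 g/mol, of which 191.988 g is O.
So O makes up 191.988/441.916 = 0.4344 of the mass, i.e. 43.44%.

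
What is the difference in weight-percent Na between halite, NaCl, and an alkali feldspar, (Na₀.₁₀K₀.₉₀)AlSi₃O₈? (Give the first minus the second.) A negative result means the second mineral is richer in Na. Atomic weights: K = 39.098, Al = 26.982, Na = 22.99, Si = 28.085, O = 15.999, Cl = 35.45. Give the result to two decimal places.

Na in NaCl: molar mass 58.440 g/mol; 1×22.99 = 22.990 g → 39.34 wt%.
Na in (Na₀.₁₀K₀.₉₀)AlSi₃O₈: molar mass 276.716 g/mol; 0.10×22.99 = 2.299 g → 0.83 wt%.
Difference = 39.34 − 0.83 = 38.51 percentage points.

38.51 percentage points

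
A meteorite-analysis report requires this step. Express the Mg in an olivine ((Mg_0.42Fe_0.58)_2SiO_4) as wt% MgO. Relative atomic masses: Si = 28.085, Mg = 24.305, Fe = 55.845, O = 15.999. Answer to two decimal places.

19.10 wt%

M((Mg_0.42Fe_0.58)_2SiO_4) = 177.277 g/mol; M(MgO) = 40.304 g/mol.
Moles MgO per formula unit = 0.84 Mg ÷ 1 = 0.8400.
MgO fraction = (0.8400 × 40.304) / 177.277 = 33.855/177.277 = 0.1910.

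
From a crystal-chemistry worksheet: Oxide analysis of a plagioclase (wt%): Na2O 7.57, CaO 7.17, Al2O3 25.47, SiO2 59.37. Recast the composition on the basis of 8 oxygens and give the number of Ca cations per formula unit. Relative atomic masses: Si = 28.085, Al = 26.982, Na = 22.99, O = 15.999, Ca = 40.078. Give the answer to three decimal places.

Na2O (M=61.979): mol = 0.12214; Na = 0.24428, O = 0.12214.
CaO (M=56.077): mol = 0.12786; Ca = 0.12786, O = 0.12786.
Al2O3 (M=101.961): mol = 0.24980; Al = 0.49960, O = 0.74940.
SiO2 (M=60.083): mol = 0.98813; Si = 0.98813, O = 1.97626.
ΣO = 2.97566; factor = 8/ΣO = 2.68848.
Ca apfu = 0.12786 × 2.68848 = 0.344.

0.344 Ca apfu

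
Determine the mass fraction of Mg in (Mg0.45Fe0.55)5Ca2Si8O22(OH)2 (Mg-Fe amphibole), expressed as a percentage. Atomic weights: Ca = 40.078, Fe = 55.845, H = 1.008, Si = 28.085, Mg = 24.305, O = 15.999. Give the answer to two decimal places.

Molar mass of (Mg0.45Fe0.55)5Ca2Si8O22(OH)2: 2.25·24.305 + 2.75·55.845 + 2·40.078 + 8·28.085 + 24·15.999 + 2·1.008 = 899.088 g/mol.
Mass of Mg per formula unit: 2.25 × 24.305 = 54.686 g.
Weight fraction Mg = 54.686 / 899.088 = 0.0608.

6.08 wt%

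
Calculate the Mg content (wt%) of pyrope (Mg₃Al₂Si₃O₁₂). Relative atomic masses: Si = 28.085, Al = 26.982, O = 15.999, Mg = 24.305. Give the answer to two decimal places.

18.09 wt%

Formula mass = 3·24.305 + 2·26.982 + 3·28.085 + 12·15.999 = 403.122 g/mol, of which 72.915 g is Mg.
So Mg makes up 72.915/403.122 = 0.1809 of the mass, i.e. 18.09%.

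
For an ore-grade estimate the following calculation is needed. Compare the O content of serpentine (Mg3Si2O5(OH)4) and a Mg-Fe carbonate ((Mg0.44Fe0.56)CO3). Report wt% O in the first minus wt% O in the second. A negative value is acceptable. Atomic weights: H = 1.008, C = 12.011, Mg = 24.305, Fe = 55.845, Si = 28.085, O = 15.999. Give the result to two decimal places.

4.89 percentage points

M(Mg3Si2O5(OH)4) = 277.108 g/mol, so wt% O = 143.991/277.108 × 100 = 51.96%.
M((Mg0.44Fe0.56)CO3) = 101.975 g/mol, so wt% O = 47.997/101.975 × 100 = 47.07%.
51.96 − 47.07 = 4.89 pp.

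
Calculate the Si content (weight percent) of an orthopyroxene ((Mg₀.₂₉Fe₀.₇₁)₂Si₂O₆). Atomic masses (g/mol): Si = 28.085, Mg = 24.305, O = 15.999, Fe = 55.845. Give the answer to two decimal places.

22.87 weight percent

Formula mass = 0.58×24.305 + 1.42×55.845 + 2×28.085 + 6×15.999 = 245.561 g/mol, of which 56.170 g is Si.
So Si makes up 56.170/245.561 = 0.2287 of the mass, i.e. 22.87%.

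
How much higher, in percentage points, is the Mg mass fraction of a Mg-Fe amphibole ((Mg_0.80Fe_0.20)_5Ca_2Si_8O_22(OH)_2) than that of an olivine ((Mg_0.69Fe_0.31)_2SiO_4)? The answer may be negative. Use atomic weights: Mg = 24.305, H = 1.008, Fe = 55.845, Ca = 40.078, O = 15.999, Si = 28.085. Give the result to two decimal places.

Mg in (Mg_0.80Fe_0.20)_5Ca_2Si_8O_22(OH)_2: molar mass 843.893 g/mol; 4×24.305 = 97.220 g → 11.52 wt%.
Mg in (Mg_0.69Fe_0.31)_2SiO_4: molar mass 160.246 g/mol; 1.38×24.305 = 33.541 g → 20.93 wt%.
Difference = 11.52 − 20.93 = -9.41 percentage points.

-9.41 percentage points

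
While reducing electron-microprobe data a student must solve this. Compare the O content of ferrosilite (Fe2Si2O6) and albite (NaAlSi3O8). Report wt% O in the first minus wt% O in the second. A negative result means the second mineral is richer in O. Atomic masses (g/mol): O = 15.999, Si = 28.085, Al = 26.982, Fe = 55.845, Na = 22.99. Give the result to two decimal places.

-12.43 percentage points

M(Fe2Si2O6) = 263.854 g/mol, so wt% O = 95.994/263.854 × 100 = 36.38%.
M(NaAlSi3O8) = 262.219 g/mol, so wt% O = 127.992/262.219 × 100 = 48.81%.
36.38 − 48.81 = -12.43 pp.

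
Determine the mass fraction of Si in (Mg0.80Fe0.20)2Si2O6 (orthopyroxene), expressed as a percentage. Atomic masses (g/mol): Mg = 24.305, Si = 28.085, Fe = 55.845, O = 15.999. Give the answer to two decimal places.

26.32 wt%

M((Mg0.80Fe0.20)2Si2O6) = 213.390 g/mol.
Si contributes 2 × 28.085 = 56.170 g per mole.
56.170/213.390 = 0.2632 → 26.32%.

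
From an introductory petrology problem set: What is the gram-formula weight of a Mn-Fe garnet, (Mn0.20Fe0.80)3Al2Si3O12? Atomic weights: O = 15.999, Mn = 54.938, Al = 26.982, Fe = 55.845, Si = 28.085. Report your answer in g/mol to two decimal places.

497.20 g/mol

Mn: 0.60 × 54.938 = 32.9628
Fe: 2.40 × 55.845 = 134.0280
Al: 2 × 26.982 = 53.9640
Si: 3 × 28.085 = 84.2550
O: 12 × 15.999 = 191.9880
Summing the contributions gives the formula mass.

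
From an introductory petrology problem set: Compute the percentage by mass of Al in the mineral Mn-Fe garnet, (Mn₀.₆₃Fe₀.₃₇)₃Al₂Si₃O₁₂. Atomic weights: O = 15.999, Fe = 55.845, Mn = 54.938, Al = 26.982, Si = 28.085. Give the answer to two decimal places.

M((Mn₀.₆₃Fe₀.₃₇)₃Al₂Si₃O₁₂) = 496.028 g/mol.
Al contributes 2 × 26.982 = 53.964 g per mole.
53.964/496.028 = 0.1088 → 10.88%.

10.88 mass %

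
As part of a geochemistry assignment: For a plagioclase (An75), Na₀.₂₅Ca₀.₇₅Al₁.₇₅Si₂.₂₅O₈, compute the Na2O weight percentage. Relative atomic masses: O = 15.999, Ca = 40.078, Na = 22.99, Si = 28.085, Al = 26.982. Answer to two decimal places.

M(Na₀.₂₅Ca₀.₇₅Al₁.₇₅Si₂.₂₅O₈) = 274.208 g/mol; M(Na2O) = 61.979 g/mol.
Moles Na2O per formula unit = 0.25 Na ÷ 2 = 0.1250.
Na2O fraction = (0.1250 × 61.979) / 274.208 = 7.747/274.208 = 0.0283.

2.83 wt%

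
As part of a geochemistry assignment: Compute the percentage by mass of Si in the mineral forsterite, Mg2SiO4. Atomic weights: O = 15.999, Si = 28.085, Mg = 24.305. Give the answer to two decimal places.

Formula mass = 2*24.305 + 1*28.085 + 4*15.999 = 140.691 g/mol, of which 28.085 g is Si.
So Si makes up 28.085/140.691 = 0.1996 of the mass, i.e. 19.96%.

19.96 wt%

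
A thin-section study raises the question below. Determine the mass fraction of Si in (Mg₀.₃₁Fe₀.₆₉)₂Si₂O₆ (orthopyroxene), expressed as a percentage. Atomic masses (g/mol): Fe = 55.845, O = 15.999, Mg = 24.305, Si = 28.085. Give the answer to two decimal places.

Molar mass of (Mg₀.₃₁Fe₀.₆₉)₂Si₂O₆: 0.62·24.305 + 1.38·55.845 + 2·28.085 + 6·15.999 = 244.299 g/mol.
Mass of Si per formula unit: 2 × 28.085 = 56.170 g.
Weight fraction Si = 56.170 / 244.299 = 0.2299.

22.99 weight percent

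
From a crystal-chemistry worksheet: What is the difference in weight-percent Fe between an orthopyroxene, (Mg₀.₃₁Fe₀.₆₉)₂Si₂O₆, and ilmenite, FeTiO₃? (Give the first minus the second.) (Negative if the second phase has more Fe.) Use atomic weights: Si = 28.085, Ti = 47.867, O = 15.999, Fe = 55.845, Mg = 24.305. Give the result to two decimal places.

-5.26 percentage points

First mineral: 77.066 g Fe in 244.299 g formula = 31.55 wt% Fe.
Second mineral: 55.845 g Fe in 151.709 g formula = 36.81 wt% Fe.
31.55% − 36.81% gives a difference of -5.26 percentage points.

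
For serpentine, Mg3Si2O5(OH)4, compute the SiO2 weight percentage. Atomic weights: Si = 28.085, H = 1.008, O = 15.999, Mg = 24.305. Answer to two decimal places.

43.36 wt%

Molar mass of Mg3Si2O5(OH)4 = 3×24.305 + 2×28.085 + 9×15.999 + 4×1.008 = 277.108 g/mol.
Each formula unit contains 2 Si, equivalent to 2/1 = 2.0000 mol SiO2.
M(SiO2) = 1×28.085 + 2×15.999 = 60.083 g/mol.
Mass of SiO2 per formula unit = 2.0000 × 60.083 = 120.166 g.
SiO2 wt% = 120.166 / 277.108 × 100 = 43.36%.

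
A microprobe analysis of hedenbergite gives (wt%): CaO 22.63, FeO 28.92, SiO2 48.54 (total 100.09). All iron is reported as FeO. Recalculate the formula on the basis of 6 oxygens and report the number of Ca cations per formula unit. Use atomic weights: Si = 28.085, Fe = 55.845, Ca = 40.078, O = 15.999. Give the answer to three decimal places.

CaO (M=56.077): mol = 0.40355; Ca = 0.40355, O = 0.40355.
FeO (M=71.844): mol = 0.40254; Fe = 0.40254, O = 0.40254.
SiO2 (M=60.083): mol = 0.80788; Si = 0.80788, O = 1.61576.
ΣO = 2.42185; factor = 6/ΣO = 2.47744.
Ca apfu = 0.40355 × 2.47744 = 1.000.

1.000 Ca apfu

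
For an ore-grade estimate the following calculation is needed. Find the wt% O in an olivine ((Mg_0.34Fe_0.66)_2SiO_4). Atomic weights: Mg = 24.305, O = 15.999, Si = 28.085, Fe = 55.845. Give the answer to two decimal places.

Molar mass of (Mg_0.34Fe_0.66)_2SiO_4: 0.68·24.305 + 1.32·55.845 + 1·28.085 + 4·15.999 = 182.324 g/mol.
Mass of O per formula unit: 4 × 15.999 = 63.996 g.
Weight fraction O = 63.996 / 182.324 = 0.3510.

35.10 wt%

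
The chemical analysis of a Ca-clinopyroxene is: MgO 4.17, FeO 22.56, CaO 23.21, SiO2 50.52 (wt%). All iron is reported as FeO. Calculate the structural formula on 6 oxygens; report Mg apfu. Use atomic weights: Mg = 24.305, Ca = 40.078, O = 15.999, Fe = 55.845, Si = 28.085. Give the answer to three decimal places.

0.247 Mg apfu

MgO (M=40.304): mol = 0.10346; Mg = 0.10346, O = 0.10346.
FeO (M=71.844): mol = 0.31401; Fe = 0.31401, O = 0.31401.
CaO (M=56.077): mol = 0.41390; Ca = 0.41390, O = 0.41390.
SiO2 (M=60.083): mol = 0.84084; Si = 0.84084, O = 1.68168.
ΣO = 2.51305; factor = 6/ΣO = 2.38754.
Mg apfu = 0.10346 × 2.38754 = 0.247.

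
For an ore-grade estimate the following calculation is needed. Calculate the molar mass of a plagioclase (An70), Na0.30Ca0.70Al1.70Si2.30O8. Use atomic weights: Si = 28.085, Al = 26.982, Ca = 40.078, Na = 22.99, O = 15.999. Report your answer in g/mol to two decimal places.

Na: 0.30 × 22.99 = 6.8970
Ca: 0.70 × 40.078 = 28.0546
Al: 1.70 × 26.982 = 45.8694
Si: 2.30 × 28.085 = 64.5955
O: 8 × 15.999 = 127.9920
Summing the contributions gives the formula mass.

273.41 g/mol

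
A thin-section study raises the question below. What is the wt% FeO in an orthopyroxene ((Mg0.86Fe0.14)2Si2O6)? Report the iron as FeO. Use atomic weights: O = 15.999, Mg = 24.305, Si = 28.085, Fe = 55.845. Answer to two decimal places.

9.60 wt%

Molar mass of (Mg0.86Fe0.14)2Si2O6 = 1.72·24.305 + 0.28·55.845 + 2·28.085 + 6·15.999 = 209.605 g/mol.
Each formula unit contains 0.28 Fe, equivalent to 0.28/1 = 0.2800 mol FeO.
M(FeO) = 1×55.845 + 1×15.999 = 71.844 g/mol.
Mass of FeO per formula unit = 0.2800 × 71.844 = 20.116 g.
FeO wt% = 20.116 / 209.605 × 100 = 9.60%.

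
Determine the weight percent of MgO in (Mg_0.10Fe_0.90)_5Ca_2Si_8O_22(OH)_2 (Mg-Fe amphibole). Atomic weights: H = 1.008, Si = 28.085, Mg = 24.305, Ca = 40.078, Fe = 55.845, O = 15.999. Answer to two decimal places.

M((Mg_0.10Fe_0.90)_5Ca_2Si_8O_22(OH)_2) = 954.283 g/mol; M(MgO) = 40.304 g/mol.
Moles MgO per formula unit = 0.50 Mg ÷ 1 = 0.5000.
MgO fraction = (0.5000 × 40.304) / 954.283 = 20.152/954.283 = 0.0211.

2.11 wt%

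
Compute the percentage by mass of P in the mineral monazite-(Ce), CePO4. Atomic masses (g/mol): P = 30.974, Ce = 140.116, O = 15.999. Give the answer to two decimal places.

Formula mass = 1*140.116 + 1*30.974 + 4*15.999 = 235.086 g/mol, of which 30.974 g is P.
So P makes up 30.974/235.086 = 0.1318 of the mass, i.e. 13.18%.

13.18 weight percent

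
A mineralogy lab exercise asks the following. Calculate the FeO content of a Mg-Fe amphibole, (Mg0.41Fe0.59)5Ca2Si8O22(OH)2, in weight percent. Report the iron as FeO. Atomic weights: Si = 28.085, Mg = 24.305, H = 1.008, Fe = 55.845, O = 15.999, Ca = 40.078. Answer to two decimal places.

23.41 wt%

Molar mass of (Mg0.41Fe0.59)5Ca2Si8O22(OH)2 = 2.05·24.305 + 2.95·55.845 + 2·40.078 + 8·28.085 + 24·15.999 + 2·1.008 = 905.396 g/mol.
Each formula unit contains 2.95 Fe, equivalent to 2.95/1 = 2.9500 mol FeO.
M(FeO) = 1×55.845 + 1×15.999 = 71.844 g/mol.
Mass of FeO per formula unit = 2.9500 × 71.844 = 211.940 g.
FeO wt% = 211.940 / 905.396 × 100 = 23.41%.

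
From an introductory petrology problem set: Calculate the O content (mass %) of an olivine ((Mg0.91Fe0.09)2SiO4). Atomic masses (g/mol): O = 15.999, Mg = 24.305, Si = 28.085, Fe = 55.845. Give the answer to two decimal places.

43.72 mass %

Formula mass = 1.82·24.305 + 0.18·55.845 + 1·28.085 + 4·15.999 = 146.368 g/mol, of which 63.996 g is O.
So O makes up 63.996/146.368 = 0.4372 of the mass, i.e. 43.72%.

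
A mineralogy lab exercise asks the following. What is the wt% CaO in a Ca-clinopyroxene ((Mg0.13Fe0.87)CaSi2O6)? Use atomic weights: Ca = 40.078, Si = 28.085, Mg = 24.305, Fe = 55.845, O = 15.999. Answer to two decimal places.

Formula mass = 243.987 g/mol.
1 Ca → 1.0000 mol CaO per formula unit; M(CaO) = 56.077, so CaO mass = 56.077 g.
56.077/243.987 × 100 = 22.98 wt%.

22.98 wt%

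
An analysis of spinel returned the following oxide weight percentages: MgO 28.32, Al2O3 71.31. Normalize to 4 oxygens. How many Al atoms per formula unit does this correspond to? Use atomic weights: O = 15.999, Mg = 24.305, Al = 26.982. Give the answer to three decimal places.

1.998 Al apfu

MgO (M=40.304): mol = 0.70266; Mg = 0.70266, O = 0.70266.
Al2O3 (M=101.961): mol = 0.69939; Al = 1.39878, O = 2.09817.
ΣO = 2.80083; factor = 4/ΣO = 1.42815.
Al apfu = 1.39878 × 1.42815 = 1.998.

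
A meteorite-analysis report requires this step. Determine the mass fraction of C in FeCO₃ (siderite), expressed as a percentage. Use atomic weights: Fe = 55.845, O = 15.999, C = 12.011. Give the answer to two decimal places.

M(FeCO₃) = 115.853 g/mol.
C contributes 1 × 12.011 = 12.011 g per mole.
12.011/115.853 = 0.1037 → 10.37%.

10.37 wt%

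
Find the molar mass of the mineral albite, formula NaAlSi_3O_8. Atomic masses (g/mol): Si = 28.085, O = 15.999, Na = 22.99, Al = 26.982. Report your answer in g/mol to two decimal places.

The formula mass is the sum 1×22.99 + 1×26.982 + 3×28.085 + 8×15.999.

262.22 g/mol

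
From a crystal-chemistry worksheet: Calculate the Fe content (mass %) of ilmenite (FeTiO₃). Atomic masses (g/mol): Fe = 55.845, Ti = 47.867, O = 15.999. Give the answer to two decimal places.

36.81 mass %

M(FeTiO₃) = 151.709 g/mol.
Fe contributes 1 × 55.845 = 55.845 g per mole.
55.845/151.709 = 0.3681 → 36.81%.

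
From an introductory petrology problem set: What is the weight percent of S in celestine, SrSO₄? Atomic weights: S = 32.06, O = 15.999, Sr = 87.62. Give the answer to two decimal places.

Molar mass of SrSO₄: 1*87.62 + 1*32.06 + 4*15.999 = 183.676 g/mol.
Mass of S per formula unit: 1 × 32.06 = 32.060 g.
Weight fraction S = 32.060 / 183.676 = 0.1745.

17.45 weight percent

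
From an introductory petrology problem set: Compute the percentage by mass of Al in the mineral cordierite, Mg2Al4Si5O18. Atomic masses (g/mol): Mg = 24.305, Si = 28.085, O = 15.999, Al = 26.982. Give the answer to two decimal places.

18.45 mass %

M(Mg2Al4Si5O18) = 584.945 g/mol.
Al contributes 4 × 26.982 = 107.928 g per mole.
107.928/584.945 = 0.1845 → 18.45%.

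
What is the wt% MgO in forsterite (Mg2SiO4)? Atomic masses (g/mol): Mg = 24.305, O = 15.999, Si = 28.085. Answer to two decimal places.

57.29 wt%

M(Mg2SiO4) = 140.691 g/mol; M(MgO) = 40.304 g/mol.
Moles MgO per formula unit = 2 Mg ÷ 1 = 2.0000.
MgO fraction = (2.0000 × 40.304) / 140.691 = 80.608/140.691 = 0.5729.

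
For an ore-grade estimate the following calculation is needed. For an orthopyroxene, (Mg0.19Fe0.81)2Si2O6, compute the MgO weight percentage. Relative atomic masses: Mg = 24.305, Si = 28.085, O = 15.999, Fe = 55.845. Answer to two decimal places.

M((Mg0.19Fe0.81)2Si2O6) = 251.869 g/mol; M(MgO) = 40.304 g/mol.
Moles MgO per formula unit = 0.38 Mg ÷ 1 = 0.3800.
MgO fraction = (0.3800 × 40.304) / 251.869 = 15.316/251.869 = 0.0608.

6.08 wt%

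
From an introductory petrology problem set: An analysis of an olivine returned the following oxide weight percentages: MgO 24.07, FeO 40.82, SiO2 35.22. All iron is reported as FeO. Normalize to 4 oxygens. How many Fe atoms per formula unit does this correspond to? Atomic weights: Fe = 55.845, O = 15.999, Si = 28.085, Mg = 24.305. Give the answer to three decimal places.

0.972 Fe apfu

MgO: 24.07/40.304 = 0.59721 mol → 0.59721 mol Mg, 0.59721 mol O.
FeO: 40.82/71.844 = 0.56818 mol → 0.56818 mol Fe, 0.56818 mol O.
SiO2: 35.22/60.083 = 0.58619 mol → 0.58619 mol Si, 1.17238 mol O.
Total oxygen = 2.33777 mol. Normalization factor = 4/2.33777 = 1.71103.
Fe per 4 O = 0.56818 × 1.71103 = 0.972.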